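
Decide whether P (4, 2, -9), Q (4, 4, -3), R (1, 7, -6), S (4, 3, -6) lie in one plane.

Yes

The four points are coplanar iff the 3×3 determinant with rows PQ, PR, PS is zero.
Rows: (0, 2, 6), (-3, 5, 3), (0, 1, 3).
Expanding along the first row: (0)(12) − (2)(-9) + (6)(-3) = 0.
Zero determinant ⇒ coplanar.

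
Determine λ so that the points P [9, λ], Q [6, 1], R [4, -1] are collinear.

4

Collinearity: (P − Q) must be parallel to (R − Q) = (-2, -2).
Cross-multiplying the components: (λ − 1)·(-2) = (3)·(-2).
Solving gives λ = 4.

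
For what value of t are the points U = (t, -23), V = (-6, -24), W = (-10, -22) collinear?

Collinearity: (U − V) must be parallel to (W − V) = (-4, 2).
Cross-multiplying the components: (t − (-6))·(2) = (1)·(-4).
Solving gives t = -8.

-8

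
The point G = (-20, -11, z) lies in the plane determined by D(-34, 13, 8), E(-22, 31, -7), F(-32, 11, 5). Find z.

-14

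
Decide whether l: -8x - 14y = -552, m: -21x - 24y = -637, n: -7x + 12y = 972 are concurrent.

Intersecting l and m: solving the 2×2 system gives (x, y) = (-2165/51, 3248/51).
Substitute into n: (-7)(-2165/51) + (12)(3248/51) = 54131/51.
But n requires 972 ≠ 54131/51, so the three lines have no common point.

No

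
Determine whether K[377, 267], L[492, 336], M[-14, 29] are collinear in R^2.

No

KL = (115, 69), KM = (-391, -238).
Twice the signed area of △KLM is (115)(-238) − (69)(-391) = -391.
The area is nonzero, so the three points are not collinear.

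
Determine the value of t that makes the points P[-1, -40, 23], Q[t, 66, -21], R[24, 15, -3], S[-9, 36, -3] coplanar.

21

Normal to plane PRS: n = (546, 858, 2340); plane equation n·X = 18954.
Requiring n·Q = 18954: (546)t + (7488) = 18954.
So t = 21.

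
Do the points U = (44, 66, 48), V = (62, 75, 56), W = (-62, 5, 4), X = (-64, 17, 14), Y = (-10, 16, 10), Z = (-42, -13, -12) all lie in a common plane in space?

No

The plane through U, V, W has normal n = UV × UW = (92, -56, -144) and equation n·P = -6560.
Checking the remaining points: n·X = -8856, n·Y = -3256, n·Z = -1408.
Since n·X = -8856 ≠ -6560, X is off the plane and the points are not all coplanar.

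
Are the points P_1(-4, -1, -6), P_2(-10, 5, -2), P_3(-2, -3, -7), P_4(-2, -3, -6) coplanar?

A normal to the plane through P_1, P_2, P_3 is n = P_1P_2 × P_1P_3 = (2, 2, 0).
The plane has equation n·P = -10. For P_4: n·P_4 = -10.
Equal, so P_4 lies in the plane and all four are coplanar.

Yes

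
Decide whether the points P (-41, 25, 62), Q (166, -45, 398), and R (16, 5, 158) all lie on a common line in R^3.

No

PQ = (207, -70, 336), PR = (57, -20, 96).
PQ × PR = (0, -720, -150).
The cross product is nonzero, so the points do not lie on one line.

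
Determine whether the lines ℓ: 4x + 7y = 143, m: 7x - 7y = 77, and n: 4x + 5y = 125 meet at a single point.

Yes

Lines aᵢx + bᵢy = cᵢ with pairwise distinct directions are concurrent exactly when det[aᵢ bᵢ cᵢ] = 0.
Here the determinant is 0.
It vanishes, so the lines are concurrent at (20, 9).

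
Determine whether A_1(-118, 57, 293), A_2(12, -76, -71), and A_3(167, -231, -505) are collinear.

A_1A_2 = (130, -133, -364), A_1A_3 = (285, -288, -798).
Comparing components 2 and 3: (-133)(-798) − (-364)(-288) = 1302 ≠ 0, so A_1A_2 and A_1A_3 are not parallel and the points are not collinear.

No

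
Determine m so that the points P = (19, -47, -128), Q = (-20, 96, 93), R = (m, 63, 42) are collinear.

-11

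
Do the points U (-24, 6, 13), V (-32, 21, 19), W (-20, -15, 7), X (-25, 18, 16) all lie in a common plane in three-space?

The four points are coplanar iff the 3×3 determinant with rows UV, UW, UX is zero.
Rows: (-8, 15, 6), (4, -21, -6), (-1, 12, 3).
Expanding along the first row: (-8)(9) − (15)(6) + (6)(27) = 0.
Zero determinant ⇒ coplanar.

Yes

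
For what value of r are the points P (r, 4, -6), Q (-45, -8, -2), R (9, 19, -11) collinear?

Collinearity requires PQ × PR = 0; each component is linear in r.
The y-component gives (-9)r + (-189) = 0, so r = -21.
The remaining components then also vanish.

-21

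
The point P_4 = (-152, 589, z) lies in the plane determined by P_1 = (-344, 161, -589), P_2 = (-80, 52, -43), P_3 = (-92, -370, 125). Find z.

-421

The plane through P_1, P_2, P_3 has equation 212100x − 50904y − 112716z = -14768220.
Substituting P_4: (-112716)z + (-62221656) = -14768220, so z = -421.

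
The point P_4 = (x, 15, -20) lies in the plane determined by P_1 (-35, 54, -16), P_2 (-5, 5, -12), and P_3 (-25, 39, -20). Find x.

Coplanarity requires P_1P_2 · (P_1P_3 × P_1P_4) = 0.
P_1P_2 = (30, -49, 4), P_1P_3 = (10, -15, -4); the triple product is linear in x with coefficient 256 and constant term 2560.
Setting it to zero: x = -10.

-10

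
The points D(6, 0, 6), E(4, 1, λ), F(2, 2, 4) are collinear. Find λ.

Collinearity requires DE × DF = 0; each component is linear in λ.
The x-component gives (-2)λ + (10) = 0, so λ = 5.
The remaining components then also vanish.

5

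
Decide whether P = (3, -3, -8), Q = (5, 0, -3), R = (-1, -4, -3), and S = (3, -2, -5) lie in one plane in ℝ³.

Yes

A normal to the plane through P, Q, R is n = PQ × PR = (20, -30, 10).
The plane has equation n·X = 70. For S: n·S = 70.
Equal, so S lies in the plane and all four are coplanar.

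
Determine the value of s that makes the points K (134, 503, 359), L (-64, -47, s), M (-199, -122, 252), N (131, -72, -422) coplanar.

51

Normal to plane KMN: n = (426600, -259752, 189600); plane equation n·P = -5424456.
Requiring n·L = -5424456: (189600)s + (-15094056) = -5424456.
So s = 51.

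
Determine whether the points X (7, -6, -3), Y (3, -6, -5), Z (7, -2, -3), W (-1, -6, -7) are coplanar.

Yes

With X as base: XY = (-4, 0, -2), XZ = (0, 4, 0), XW = (-8, 0, -4).
XZ × XW = (-16, 0, 32).
XY · (XZ × XW) = 0.
The scalar triple product vanishes, so the four points are coplanar.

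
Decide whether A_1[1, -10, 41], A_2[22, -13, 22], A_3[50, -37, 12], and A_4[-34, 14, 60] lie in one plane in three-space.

No

The four points are coplanar iff the 3×3 determinant with rows A_1A_2, A_1A_3, A_1A_4 is zero.
Rows: (21, -3, -19), (49, -27, -29), (-35, 24, 19).
Expanding along the first row: (21)(183) − (-3)(-84) + (-19)(231) = -798.
Nonzero ⇒ not coplanar.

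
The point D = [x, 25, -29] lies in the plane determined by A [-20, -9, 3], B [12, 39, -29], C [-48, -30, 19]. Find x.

68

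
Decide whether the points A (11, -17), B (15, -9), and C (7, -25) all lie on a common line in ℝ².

Yes

AB = (4, 8), AC = (-4, -8).
Checking proportionality: AC = -1·AB, so the vectors are parallel and the points are collinear.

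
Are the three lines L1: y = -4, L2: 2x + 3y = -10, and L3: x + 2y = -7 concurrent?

Lines aᵢx + bᵢy = cᵢ with pairwise distinct directions are concurrent exactly when det[aᵢ bᵢ cᵢ] = 0.
Here the determinant is 0.
It vanishes, so the lines are concurrent at (1, -4).

Yes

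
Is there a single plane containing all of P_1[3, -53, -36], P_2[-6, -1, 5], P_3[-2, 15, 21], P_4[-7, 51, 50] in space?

Yes

With P_1 as base: P_1P_2 = (-9, 52, 41), P_1P_3 = (-5, 68, 57), P_1P_4 = (-10, 104, 86).
P_1P_3 × P_1P_4 = (-80, -140, 160).
P_1P_2 · (P_1P_3 × P_1P_4) = 0.
The scalar triple product vanishes, so the four points are coplanar.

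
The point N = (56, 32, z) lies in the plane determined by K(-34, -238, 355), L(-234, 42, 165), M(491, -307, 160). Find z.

28

A normal to the plane is n = KL × KM = (-67710, -138750, -133200).
N lies in the plane iff n · KN = 0.
This gives (-133200)z + (3729600) = 0, so z = 28.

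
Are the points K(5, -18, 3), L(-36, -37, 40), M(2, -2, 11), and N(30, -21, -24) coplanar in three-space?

A normal to the plane through K, L, M is n = KL × KM = (-744, 217, -713).
The plane has equation n·P = -9765. For N: n·N = -9765.
Equal, so N lies in the plane and all four are coplanar.

Yes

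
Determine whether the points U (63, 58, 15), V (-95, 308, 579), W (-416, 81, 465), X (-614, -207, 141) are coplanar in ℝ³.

A normal to the plane through U, V, W is n = UV × UW = (99528, -199056, 116116).
The plane has equation n·P = -3533244. For X: n·X = -3533244.
Equal, so X lies in the plane and all four are coplanar.

Yes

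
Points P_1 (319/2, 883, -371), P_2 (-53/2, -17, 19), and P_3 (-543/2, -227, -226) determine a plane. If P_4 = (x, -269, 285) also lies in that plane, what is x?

A normal to the plane is n = P_1P_2 × P_1P_3 = (302400, -141120, -181440).
P_4 lies in the plane iff n · P_1P_4 = 0.
This gives (302400)x + (-4687200) = 0, so x = 31/2.

31/2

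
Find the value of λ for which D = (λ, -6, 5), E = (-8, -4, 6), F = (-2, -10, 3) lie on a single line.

Collinearity requires DE × DF = 0; each component is linear in λ.
The y-component gives (-3)λ + (-18) = 0, so λ = -6.
The remaining components then also vanish.

-6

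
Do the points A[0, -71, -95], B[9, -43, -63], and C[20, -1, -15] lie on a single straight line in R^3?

AB = (9, 28, 32), AC = (20, 70, 80).
Comparing components 3 and 1: (32)(20) − (9)(80) = -80 ≠ 0, so AB and AC are not parallel and the points are not collinear.

No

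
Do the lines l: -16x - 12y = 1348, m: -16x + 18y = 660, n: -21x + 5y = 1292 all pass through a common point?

Lines aᵢx + bᵢy = cᵢ with pairwise distinct directions are concurrent exactly when det[aᵢ bᵢ cᵢ] = 0.
Here the determinant is 664.
Nonzero, so no common point exists.

No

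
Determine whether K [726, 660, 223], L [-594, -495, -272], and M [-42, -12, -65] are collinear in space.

Yes

KL = (-1320, -1155, -495), KM = (-768, -672, -288).
Each component of KM is 32/55 times the corresponding component of KL, so KM = 32/55·KL and the points are collinear.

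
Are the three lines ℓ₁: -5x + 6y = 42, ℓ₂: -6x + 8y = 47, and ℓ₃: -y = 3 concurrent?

Intersecting ℓ₁ and ℓ₂: solving the 2×2 system gives (x, y) = (-27/2, -17/4).
Substitute into ℓ₃: (0)(-27/2) + (-1)(-17/4) = 17/4.
But ℓ₃ requires 3 ≠ 17/4, so the three lines have no common point.

No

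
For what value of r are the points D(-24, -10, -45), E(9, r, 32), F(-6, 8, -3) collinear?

Collinearity requires DE × DF = 0; each component is linear in r.
The x-component gives (42)r + (-966) = 0, so r = 23.
The remaining components then also vanish.

23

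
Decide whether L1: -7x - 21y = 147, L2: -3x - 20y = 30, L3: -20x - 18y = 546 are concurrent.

Intersecting L1 and L2: solving the 2×2 system gives (x, y) = (-30, 3).
Substitute into L3: (-20)(-30) + (-18)(3) = 546.
This equals 546, so (-30, 3) lies on all three lines and they are concurrent.

Yes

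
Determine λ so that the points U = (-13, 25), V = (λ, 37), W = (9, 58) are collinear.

-5

Collinearity: (V − U) must be parallel to (W − U) = (22, 33).
Cross-multiplying the components: (λ − (-13))·(33) = (12)·(22).
Solving gives λ = -5.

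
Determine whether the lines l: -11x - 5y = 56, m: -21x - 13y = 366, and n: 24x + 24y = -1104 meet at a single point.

Yes

Intersecting l and m: solving the 2×2 system gives (x, y) = (29, -75).
Substitute into n: (24)(29) + (24)(-75) = -1104.
This equals -1104, so (29, -75) lies on all three lines and they are concurrent.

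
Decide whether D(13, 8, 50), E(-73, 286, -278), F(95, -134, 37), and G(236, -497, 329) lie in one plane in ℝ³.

A normal to the plane through D, E, F is n = DE × DF = (-50190, -28014, -10584).
The plane has equation n·P = -1405782. For G: n·G = -1404018.
-1404018 ≠ -1405782, so G is off the plane.

No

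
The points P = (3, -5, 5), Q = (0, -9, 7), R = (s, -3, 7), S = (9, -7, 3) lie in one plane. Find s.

-3

Coplanarity ⇔ det[PQ; PR; PS] = 0.
Expanding, this is linear in s: (-12)s + (-36) = 0.
So s = -3.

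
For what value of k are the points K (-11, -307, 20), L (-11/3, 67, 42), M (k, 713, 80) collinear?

9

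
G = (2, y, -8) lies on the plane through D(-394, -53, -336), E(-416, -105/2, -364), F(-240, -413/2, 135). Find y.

Coplanarity requires DE · (DF × DG) = 0.
DE = (-22, 1/2, -28), DF = (154, -307/2, 471); the triple product is linear in y with coefficient 6050 and constant term -205700.
Setting it to zero: y = 34.

34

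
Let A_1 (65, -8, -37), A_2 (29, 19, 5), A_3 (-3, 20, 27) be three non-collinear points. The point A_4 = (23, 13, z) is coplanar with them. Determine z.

5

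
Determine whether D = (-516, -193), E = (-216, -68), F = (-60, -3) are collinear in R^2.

Yes

DE = (300, 125), DF = (456, 190).
Checking proportionality: DF = 38/25·DE, so the vectors are parallel and the points are collinear.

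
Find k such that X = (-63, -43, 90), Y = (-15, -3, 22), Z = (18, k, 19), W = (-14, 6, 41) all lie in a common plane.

Coplanarity ⇔ det[XY; XZ; XW] = 0.
Expanding, this is linear in k: (980)k + (-41160) = 0.
So k = 42.

42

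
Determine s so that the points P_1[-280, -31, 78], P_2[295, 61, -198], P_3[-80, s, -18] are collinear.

1

Direction P_1P_2 = (575, 92, -276). From the x-coordinate of P_3, the parameter along the line is τ = (-80 − (-280))/575 = 8/23.
Then s = (-31) + 8/23·(92) = 1.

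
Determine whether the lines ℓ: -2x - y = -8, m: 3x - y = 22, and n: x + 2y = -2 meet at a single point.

Intersecting ℓ and m: solving the 2×2 system gives (x, y) = (6, -4).
Substitute into n: (1)(6) + (2)(-4) = -2.
This equals -2, so (6, -4) lies on all three lines and they are concurrent.

Yes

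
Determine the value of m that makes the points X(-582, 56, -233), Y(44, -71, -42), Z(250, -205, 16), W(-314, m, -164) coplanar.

Normal to plane XYZ: n = (18228, 3038, -57722); plane equation n·P = 3010658.
Requiring n·W = 3010658: (3038)m + (3742816) = 3010658.
So m = -241.

-241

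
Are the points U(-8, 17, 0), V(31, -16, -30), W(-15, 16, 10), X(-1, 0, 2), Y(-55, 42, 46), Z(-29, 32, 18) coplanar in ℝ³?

Yes

The plane through U, V, W has normal n = UV × UW = (-360, -180, -270) and equation n·P = -180.
Checking the remaining points: n·X = -180, n·Y = -180, n·Z = -180.
All equal -180, so all 6 points lie in one plane.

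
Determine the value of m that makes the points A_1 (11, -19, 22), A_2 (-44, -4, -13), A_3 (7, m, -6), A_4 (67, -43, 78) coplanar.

-7

Normal to plane A_1A_2A_4: n = (0, 1120, 480); plane equation n·P = -10720.
Requiring n·A_3 = -10720: (1120)m + (-2880) = -10720.
So m = -7.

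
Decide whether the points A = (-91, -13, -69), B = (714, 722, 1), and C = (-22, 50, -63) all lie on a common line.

AB = (805, 735, 70), AC = (69, 63, 6).
AB × AC = (0, 0, 0).
The cross product vanishes, so the three points are collinear.

Yes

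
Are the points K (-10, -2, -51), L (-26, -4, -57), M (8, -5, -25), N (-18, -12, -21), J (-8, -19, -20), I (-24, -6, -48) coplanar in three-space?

The plane through K, L, M has normal n = KL × KM = (-70, 308, 84) and equation n·P = -4200.
Checking the remaining points: n·N = -4200, n·J = -6972, n·I = -4200.
Since n·J = -6972 ≠ -4200, J is off the plane and the points are not all coplanar.

No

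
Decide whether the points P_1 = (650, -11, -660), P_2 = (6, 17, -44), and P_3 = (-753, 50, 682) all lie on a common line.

P_1P_2 = (-644, 28, 616), P_1P_3 = (-1403, 61, 1342).
P_1P_2 × P_1P_3 = (0, 0, 0).
The cross product vanishes, so the three points are collinear.

Yes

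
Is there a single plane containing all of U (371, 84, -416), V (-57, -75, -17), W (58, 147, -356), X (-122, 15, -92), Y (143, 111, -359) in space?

The plane through U, V, W has normal n = UV × UW = (-34677, -99207, -76731) and equation n·P = 10721541.
Checking the remaining points: n·X = 9801741, n·Y = 11575641.
Since n·X = 9801741 ≠ 10721541, X is off the plane and the points are not all coplanar.

No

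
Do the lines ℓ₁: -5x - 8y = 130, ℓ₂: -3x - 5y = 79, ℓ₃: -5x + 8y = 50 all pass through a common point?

Intersecting ℓ₁ and ℓ₂: solving the 2×2 system gives (x, y) = (-18, -5).
Substitute into ℓ₃: (-5)(-18) + (8)(-5) = 50.
This equals 50, so (-18, -5) lies on all three lines and they are concurrent.

Yes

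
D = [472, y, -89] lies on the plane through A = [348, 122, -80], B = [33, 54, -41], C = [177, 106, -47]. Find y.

Coplanarity requires AB · (AC × AD) = 0.
AB = (-315, -68, 39), AC = (-171, -16, 33); the triple product is linear in y with coefficient 3726 and constant term -596160.
Setting it to zero: y = 160.

160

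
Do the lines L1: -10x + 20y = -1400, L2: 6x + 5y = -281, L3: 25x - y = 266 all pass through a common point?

Intersecting L1 and L2: solving the 2×2 system gives (x, y) = (138/17, -1121/17).
Substitute into L3: (25)(138/17) + (-1)(-1121/17) = 4571/17.
But L3 requires 266 ≠ 4571/17, so the three lines have no common point.

No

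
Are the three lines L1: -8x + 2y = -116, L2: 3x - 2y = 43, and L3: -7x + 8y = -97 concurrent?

No

Lines aᵢx + bᵢy = cᵢ with pairwise distinct directions are concurrent exactly when det[aᵢ bᵢ cᵢ] = 0.
Here the determinant is 20.
Nonzero, so no common point exists.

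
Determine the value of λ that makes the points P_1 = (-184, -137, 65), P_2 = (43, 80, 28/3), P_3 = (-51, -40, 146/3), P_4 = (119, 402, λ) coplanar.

Coplanarity ⇔ det[P_1P_2; P_1P_3; P_1P_4] = 0.
Expanding, this is linear in λ: (-6842)λ + (-985248) = 0.
So λ = -144.

-144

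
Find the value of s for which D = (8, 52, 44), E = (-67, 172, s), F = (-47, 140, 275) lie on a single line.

359

Collinearity requires DE × DF = 0; each component is linear in s.
The x-component gives (-88)s + (31592) = 0, so s = 359.
The remaining components then also vanish.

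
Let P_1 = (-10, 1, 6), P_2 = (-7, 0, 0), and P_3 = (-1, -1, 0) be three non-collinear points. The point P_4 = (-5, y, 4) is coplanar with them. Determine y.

0

The plane through P_1, P_2, P_3 has equation −6x − 36y + 3z = 42.
Substituting P_4: (-36)y + (42) = 42, so y = 0.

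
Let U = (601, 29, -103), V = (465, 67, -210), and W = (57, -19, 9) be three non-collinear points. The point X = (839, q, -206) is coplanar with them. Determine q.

70

The plane through U, V, W has equation −880x + 73440y + 27200z = -1200720.
Substituting X: (73440)q + (-6341520) = -1200720, so q = 70.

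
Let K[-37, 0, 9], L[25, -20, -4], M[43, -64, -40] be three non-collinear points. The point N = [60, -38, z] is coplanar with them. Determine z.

-17

Coplanarity requires KL · (KM × KN) = 0.
KL = (62, -20, -13), KM = (80, -64, -49); the triple product is linear in z with coefficient -2368 and constant term -40256.
Setting it to zero: z = -17.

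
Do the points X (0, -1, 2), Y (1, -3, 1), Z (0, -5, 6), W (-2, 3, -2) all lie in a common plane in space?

A normal to the plane through X, Y, Z is n = XY × XZ = (-12, -4, -4).
The plane has equation n·P = -4. For W: n·W = 20.
20 ≠ -4, so W is off the plane.

No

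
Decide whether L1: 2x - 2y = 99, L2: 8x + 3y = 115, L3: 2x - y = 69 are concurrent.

No

Lines aᵢx + bᵢy = cᵢ with pairwise distinct directions are concurrent exactly when det[aᵢ bᵢ cᵢ] = 0.
Here the determinant is -98.
Nonzero, so no common point exists.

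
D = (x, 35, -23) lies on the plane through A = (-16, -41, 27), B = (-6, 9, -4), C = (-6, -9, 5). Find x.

4

Coplanarity requires AB · (AC × AD) = 0.
AB = (10, 50, -31), AC = (10, 32, -22); the triple product is linear in x with coefficient -108 and constant term 432.
Setting it to zero: x = 4.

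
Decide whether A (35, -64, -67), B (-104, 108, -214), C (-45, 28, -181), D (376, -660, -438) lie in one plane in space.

The four points are coplanar iff the 3×3 determinant with rows AB, AC, AD is zero.
Rows: (-139, 172, -147), (-80, 92, -114), (341, -596, -371).
Expanding along the first row: (-139)(-102076) − (172)(68554) + (-147)(16308) = 0.
Zero determinant ⇒ coplanar.

Yes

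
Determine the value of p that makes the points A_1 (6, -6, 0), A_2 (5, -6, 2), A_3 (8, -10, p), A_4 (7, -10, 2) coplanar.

0

Normal to plane A_1A_2A_4: n = (8, 4, 4); plane equation n·P = 24.
Requiring n·A_3 = 24: (4)p + (24) = 24.
So p = 0.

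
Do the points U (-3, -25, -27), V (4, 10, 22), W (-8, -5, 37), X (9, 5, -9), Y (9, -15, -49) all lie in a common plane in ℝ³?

No

The plane through U, V, W has normal n = UV × UW = (1260, -693, 315) and equation n·P = 5040.
Checking the remaining points: n·X = 5040, n·Y = 6300.
Since n·Y = 6300 ≠ 5040, Y is off the plane and the points are not all coplanar.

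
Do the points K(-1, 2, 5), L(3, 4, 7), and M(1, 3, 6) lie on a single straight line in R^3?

KL = (4, 2, 2), KM = (2, 1, 1).
KL × KM = (0, 0, 0).
The cross product vanishes, so the three points are collinear.

Yes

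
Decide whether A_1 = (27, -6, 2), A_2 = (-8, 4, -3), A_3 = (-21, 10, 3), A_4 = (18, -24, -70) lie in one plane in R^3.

A normal to the plane through A_1, A_2, A_3 is n = A_1A_2 × A_1A_3 = (90, 275, -80).
The plane has equation n·P = 620. For A_4: n·A_4 = 620.
Equal, so A_4 lies in the plane and all four are coplanar.

Yes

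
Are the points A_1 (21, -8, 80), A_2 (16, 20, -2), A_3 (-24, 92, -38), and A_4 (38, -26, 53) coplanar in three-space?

No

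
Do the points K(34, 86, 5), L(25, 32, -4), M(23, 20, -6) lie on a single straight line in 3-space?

KL = (-9, -54, -9), KM = (-11, -66, -11).
KL × KM = (0, 0, 0).
The cross product vanishes, so the three points are collinear.

Yes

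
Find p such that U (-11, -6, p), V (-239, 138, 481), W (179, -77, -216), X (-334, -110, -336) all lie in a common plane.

The points are coplanar iff UV · (UW × UX) = 0.
Expanding, this is linear in p: (124089)p + (-1613157) = 0.
So p = 13.

13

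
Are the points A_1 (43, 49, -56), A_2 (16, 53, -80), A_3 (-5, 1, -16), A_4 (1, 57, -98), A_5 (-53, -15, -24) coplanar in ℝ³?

The plane through A_1, A_2, A_3 has normal n = A_1A_2 × A_1A_3 = (-992, 2232, 1488) and equation n·P = -16616.
Checking the remaining points: n·A_4 = -19592, n·A_5 = -16616.
Since n·A_4 = -19592 ≠ -16616, A_4 is off the plane and the points are not all coplanar.

No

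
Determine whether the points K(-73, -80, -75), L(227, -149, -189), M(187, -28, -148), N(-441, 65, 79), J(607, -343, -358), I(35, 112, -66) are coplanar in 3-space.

No

The plane through K, L, M has normal n = KL × KM = (10965, -7740, 33540) and equation n·P = -2696745.
Checking the remaining points: n·N = -2689005, n·J = -2696745, n·I = -2696745.
Since n·N = -2689005 ≠ -2696745, N is off the plane and the points are not all coplanar.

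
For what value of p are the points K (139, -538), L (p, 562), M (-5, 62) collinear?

-125

The three points are collinear iff det[KL; KM] = 0.
This determinant is linear in p: (600)p + (75000) = 0, so p = -125.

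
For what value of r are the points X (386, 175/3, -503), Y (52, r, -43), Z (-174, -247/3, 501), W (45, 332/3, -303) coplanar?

21

Normal to plane XZW: n = (-80676, -230364, -77274); plane equation n·P = -5710014.
Requiring n·Y = -5710014: (-230364)r + (-872370) = -5710014.
So r = 21.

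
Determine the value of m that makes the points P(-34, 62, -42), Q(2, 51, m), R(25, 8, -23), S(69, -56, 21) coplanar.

-58

Normal to plane PRS: n = (-1160, -1760, -1400); plane equation n·X = -10880.
Requiring n·Q = -10880: (-1400)m + (-92080) = -10880.
So m = -58.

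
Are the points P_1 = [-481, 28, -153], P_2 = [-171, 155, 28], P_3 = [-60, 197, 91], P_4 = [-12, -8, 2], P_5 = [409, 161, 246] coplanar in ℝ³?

The plane through P_1, P_2, P_3 has normal n = P_1P_2 × P_1P_3 = (399, 561, -1077) and equation n·P = -11430.
Checking the remaining points: n·P_4 = -11430, n·P_5 = -11430.
All equal -11430, so all 5 points lie in one plane.

Yes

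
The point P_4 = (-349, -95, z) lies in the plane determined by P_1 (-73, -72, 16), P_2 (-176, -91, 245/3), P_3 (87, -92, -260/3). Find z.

577/3

The plane through P_1, P_2, P_3 has equation 3264x − 68y + 5100z = -151776.
Substituting P_4: (5100)z + (-1132676) = -151776, so z = 577/3.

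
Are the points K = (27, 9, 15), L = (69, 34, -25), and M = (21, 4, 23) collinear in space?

KL = (42, 25, -40), KM = (-6, -5, 8).
KL × KM = (0, -96, -60).
The cross product is nonzero, so the points do not lie on one line.

No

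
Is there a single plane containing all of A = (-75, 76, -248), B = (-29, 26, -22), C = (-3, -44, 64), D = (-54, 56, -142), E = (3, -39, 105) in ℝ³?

Yes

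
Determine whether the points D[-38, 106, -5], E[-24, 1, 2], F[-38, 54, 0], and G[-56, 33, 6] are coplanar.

The four points are coplanar iff the 3×3 determinant with rows DE, DF, DG is zero.
Rows: (14, -105, 7), (0, -52, 5), (-18, -73, 11).
Expanding along the first row: (14)(-207) − (-105)(90) + (7)(-936) = 0.
Zero determinant ⇒ coplanar.

Yes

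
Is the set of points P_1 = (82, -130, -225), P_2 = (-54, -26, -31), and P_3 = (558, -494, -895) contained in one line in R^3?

No

P_1P_2 = (-136, 104, 194), P_1P_3 = (476, -364, -670).
P_1P_2 × P_1P_3 = (936, 1224, 0).
The cross product is nonzero, so the points do not lie on one line.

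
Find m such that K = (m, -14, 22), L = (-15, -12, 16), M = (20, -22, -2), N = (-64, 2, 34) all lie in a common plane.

-8

Coplanarity ⇔ det[KL; KM; KN] = 0.
Expanding, this is linear in m: (-72)m + (-576) = 0.
So m = -8.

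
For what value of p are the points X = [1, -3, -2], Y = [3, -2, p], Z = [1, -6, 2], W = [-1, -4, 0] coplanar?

-4

The points are coplanar iff XY · (XZ × XW) = 0.
Expanding, this is linear in p: (-6)p + (-24) = 0.
So p = -4.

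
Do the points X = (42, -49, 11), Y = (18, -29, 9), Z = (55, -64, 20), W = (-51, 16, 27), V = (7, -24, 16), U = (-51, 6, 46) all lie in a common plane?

Yes

The plane through X, Y, Z has normal n = XY × XZ = (150, 190, 100) and equation n·P = -1910.
Checking the remaining points: n·W = -1910, n·V = -1910, n·U = -1910.
All equal -1910, so all 6 points lie in one plane.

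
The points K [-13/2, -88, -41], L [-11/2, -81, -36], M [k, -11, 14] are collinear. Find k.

Collinearity requires KL × KM = 0; each component is linear in k.
The y-component gives (5)k + (-45/2) = 0, so k = 9/2.
The remaining components then also vanish.

9/2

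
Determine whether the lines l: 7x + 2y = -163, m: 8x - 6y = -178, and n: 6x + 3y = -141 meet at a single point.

Yes

The three lines meet at one point iff the augmented coefficient matrix [aᵢ bᵢ cᵢ] has rank < 3, i.e. its determinant vanishes.
Here the determinant is 0.
It vanishes, so the lines are concurrent at (-23, -1).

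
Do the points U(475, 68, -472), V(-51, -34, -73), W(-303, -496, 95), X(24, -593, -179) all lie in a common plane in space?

No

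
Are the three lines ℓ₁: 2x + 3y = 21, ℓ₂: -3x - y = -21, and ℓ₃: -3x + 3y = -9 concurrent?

Yes

Intersecting ℓ₁ and ℓ₂: solving the 2×2 system gives (x, y) = (6, 3).
Substitute into ℓ₃: (-3)(6) + (3)(3) = -9.
This equals -9, so (6, 3) lies on all three lines and they are concurrent.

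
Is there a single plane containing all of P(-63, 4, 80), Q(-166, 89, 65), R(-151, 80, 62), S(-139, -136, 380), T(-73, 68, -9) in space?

No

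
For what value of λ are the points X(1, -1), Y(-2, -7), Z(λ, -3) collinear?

0

The three points are collinear iff det[XY; XZ] = 0.
This determinant is linear in λ: (6)λ + (0) = 0, so λ = 0.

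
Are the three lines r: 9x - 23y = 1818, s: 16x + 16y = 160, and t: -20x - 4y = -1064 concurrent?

Intersecting r and s: solving the 2×2 system gives (x, y) = (64, -54).
Substitute into t: (-20)(64) + (-4)(-54) = -1064.
This equals -1064, so (64, -54) lies on all three lines and they are concurrent.

Yes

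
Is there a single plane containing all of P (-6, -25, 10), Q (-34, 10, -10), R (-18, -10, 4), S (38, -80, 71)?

Yes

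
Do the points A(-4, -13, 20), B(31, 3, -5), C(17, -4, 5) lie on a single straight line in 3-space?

AB = (35, 16, -25), AC = (21, 9, -15).
AB × AC = (-15, 0, -21).
The cross product is nonzero, so the points do not lie on one line.

No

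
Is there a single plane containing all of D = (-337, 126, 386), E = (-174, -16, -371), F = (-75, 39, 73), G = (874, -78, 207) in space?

A normal to the plane through D, E, F is n = DE × DF = (-21413, -147315, 23023).
The plane has equation n·P = -2458631. For G: n·G = -2458631.
Equal, so G lies in the plane and all four are coplanar.

Yes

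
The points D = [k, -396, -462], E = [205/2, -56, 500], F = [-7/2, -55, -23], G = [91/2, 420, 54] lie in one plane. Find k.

-233/2

The points are coplanar iff DE · (DF × DG) = 0.
Expanding, this is linear in k: (-248502)k + (-28950483) = 0.
So k = -233/2.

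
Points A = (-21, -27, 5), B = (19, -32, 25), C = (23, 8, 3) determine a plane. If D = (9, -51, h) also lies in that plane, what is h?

32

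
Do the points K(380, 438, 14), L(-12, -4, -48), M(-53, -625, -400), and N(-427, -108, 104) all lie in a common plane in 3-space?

No

A normal to the plane through K, L, M is n = KL × KM = (117082, -135442, 225310).
The plane has equation n·P = -11678096. For N: n·N = -11934038.
-11934038 ≠ -11678096, so N is off the plane.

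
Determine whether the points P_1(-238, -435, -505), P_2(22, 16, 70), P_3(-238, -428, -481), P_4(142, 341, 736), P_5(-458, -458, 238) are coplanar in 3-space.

Yes

The plane through P_1, P_2, P_3 has normal n = P_1P_2 × P_1P_3 = (6799, -6240, 1820) and equation n·P = 177138.
Checking the remaining points: n·P_4 = 177138, n·P_5 = 177138.
All equal 177138, so all 5 points lie in one plane.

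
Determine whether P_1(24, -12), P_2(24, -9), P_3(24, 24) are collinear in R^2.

Yes

P_1P_2 = (0, 3), P_1P_3 = (0, 36).
Twice the signed area of △P_1P_2P_3 is (0)(36) − (3)(0) = 0.
The triangle is degenerate (zero area), so the points are collinear.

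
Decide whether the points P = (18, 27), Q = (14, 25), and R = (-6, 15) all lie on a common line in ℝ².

Yes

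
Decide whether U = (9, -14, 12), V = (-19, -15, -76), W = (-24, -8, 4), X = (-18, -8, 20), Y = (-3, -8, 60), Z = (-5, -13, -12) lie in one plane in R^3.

The plane through U, V, W has normal n = UV × UW = (536, 2680, -201) and equation n·P = -35108.
Checking the remaining points: n·X = -35108, n·Y = -35108, n·Z = -35108.
All equal -35108, so all 6 points lie in one plane.

Yes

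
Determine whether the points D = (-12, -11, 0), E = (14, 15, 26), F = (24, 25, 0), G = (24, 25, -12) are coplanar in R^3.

A normal to the plane through D, E, F is n = DE × DF = (-936, 936, 0).
The plane has equation n·P = 936. For G: n·G = 936.
Equal, so G lies in the plane and all four are coplanar.

Yes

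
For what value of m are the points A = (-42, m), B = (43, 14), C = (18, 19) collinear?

31

The three points are collinear iff det[AB; AC] = 0.
This determinant is linear in m: (-25)m + (775) = 0, so m = 31.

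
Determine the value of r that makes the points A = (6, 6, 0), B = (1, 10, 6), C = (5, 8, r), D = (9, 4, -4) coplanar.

0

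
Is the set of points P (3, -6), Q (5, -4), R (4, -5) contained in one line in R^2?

PQ = (2, 2), PR = (1, 1).
Twice the signed area of △PQR is (2)(1) − (2)(1) = 0.
The triangle is degenerate (zero area), so the points are collinear.

Yes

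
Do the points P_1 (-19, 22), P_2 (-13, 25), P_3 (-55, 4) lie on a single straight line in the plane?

P_1P_2 = (6, 3), P_1P_3 = (-36, -18).
Checking proportionality: P_1P_3 = -6·P_1P_2, so the vectors are parallel and the points are collinear.

Yes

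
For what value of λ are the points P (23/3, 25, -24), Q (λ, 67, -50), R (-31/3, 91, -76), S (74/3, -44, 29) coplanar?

Coplanarity ⇔ det[PQ; PR; PS] = 0.
Expanding, this is linear in λ: (-90)λ + (510) = 0.
So λ = 17/3.

17/3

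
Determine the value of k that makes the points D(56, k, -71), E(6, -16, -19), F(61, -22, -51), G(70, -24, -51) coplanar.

-17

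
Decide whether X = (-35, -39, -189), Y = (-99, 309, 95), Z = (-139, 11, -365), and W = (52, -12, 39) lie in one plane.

No

The four points are coplanar iff the 3×3 determinant with rows XY, XZ, XW is zero.
Rows: (-64, 348, 284), (-104, 50, -176), (87, 27, 228).
Expanding along the first row: (-64)(16152) − (348)(-8400) + (284)(-7158) = -143400.
Nonzero ⇒ not coplanar.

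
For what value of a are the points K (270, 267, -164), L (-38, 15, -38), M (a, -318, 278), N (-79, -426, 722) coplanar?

Normal to plane KLN: n = (-135954, 228914, 125496); plane equation n·P = 3831114.
Requiring n·M = 3831114: (-135954)a + (-37906764) = 3831114.
So a = -307.

-307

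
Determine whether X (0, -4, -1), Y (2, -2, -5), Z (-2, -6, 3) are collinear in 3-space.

XY = (2, 2, -4), XZ = (-2, -2, 4).
Each component of XZ is -1 times the corresponding component of XY, so XZ = -1·XY and the points are collinear.

Yes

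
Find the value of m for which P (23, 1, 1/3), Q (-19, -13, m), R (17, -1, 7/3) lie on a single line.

43/3

Collinearity requires PQ × PR = 0; each component is linear in m.
The x-component gives (2)m + (-86/3) = 0, so m = 43/3.
The remaining components then also vanish.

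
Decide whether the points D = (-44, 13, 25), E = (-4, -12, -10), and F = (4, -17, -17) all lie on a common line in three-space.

DE = (40, -25, -35), DF = (48, -30, -42).
Each component of DF is 6/5 times the corresponding component of DE, so DF = 6/5·DE and the points are collinear.

Yes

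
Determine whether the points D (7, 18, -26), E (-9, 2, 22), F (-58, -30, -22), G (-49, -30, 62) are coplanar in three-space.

With D as base: DE = (-16, -16, 48), DF = (-65, -48, 4), DG = (-56, -48, 88).
DF × DG = (-4032, 5496, 432).
DE · (DF × DG) = -2688.
Since -2688 ≠ 0, the four points are not coplanar.

No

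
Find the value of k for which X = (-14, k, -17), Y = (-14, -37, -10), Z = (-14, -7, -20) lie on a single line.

-16

Collinearity requires XY × XZ = 0; each component is linear in k.
The x-component gives (10)k + (160) = 0, so k = -16.
The remaining components then also vanish.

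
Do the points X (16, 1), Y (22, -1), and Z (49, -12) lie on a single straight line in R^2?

No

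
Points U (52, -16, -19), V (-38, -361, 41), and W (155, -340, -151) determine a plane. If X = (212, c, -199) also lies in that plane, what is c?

-235

The plane through U, V, W has equation 64980x − 5700y + 64695z = 2240955.
Substituting X: (-5700)c + (901455) = 2240955, so c = -235.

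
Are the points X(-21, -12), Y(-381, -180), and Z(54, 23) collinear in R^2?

Yes

XY = (-360, -168), XZ = (75, 35).
Twice the signed area of △XYZ is (-360)(35) − (-168)(75) = 0.
The triangle is degenerate (zero area), so the points are collinear.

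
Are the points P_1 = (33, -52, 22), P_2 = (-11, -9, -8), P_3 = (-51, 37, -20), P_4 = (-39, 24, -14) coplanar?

The four points are coplanar iff the 3×3 determinant with rows P_1P_2, P_1P_3, P_1P_4 is zero.
Rows: (-44, 43, -30), (-84, 89, -42), (-72, 76, -36).
Expanding along the first row: (-44)(-12) − (43)(0) + (-30)(24) = -192.
Nonzero ⇒ not coplanar.

No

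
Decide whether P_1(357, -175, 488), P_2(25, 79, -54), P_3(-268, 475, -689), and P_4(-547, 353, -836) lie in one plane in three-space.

A normal to the plane through P_1, P_2, P_3 is n = P_1P_2 × P_1P_3 = (53342, -52014, -57050).
The plane has equation n·P = 305144. For P_4: n·P_4 = 154784.
154784 ≠ 305144, so P_4 is off the plane.

No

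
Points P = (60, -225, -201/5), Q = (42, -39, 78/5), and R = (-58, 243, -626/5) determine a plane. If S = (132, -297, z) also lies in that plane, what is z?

The plane through P, Q, R has equation −(209622/5)x − (40572/5)y + 13524z = -6166944/5.
Substituting S: (13524)z + (-3124044) = -6166944/5, so z = 699/5.

699/5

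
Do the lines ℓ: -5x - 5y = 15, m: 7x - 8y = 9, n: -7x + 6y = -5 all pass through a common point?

Yes

Lines aᵢx + bᵢy = cᵢ with pairwise distinct directions are concurrent exactly when det[aᵢ bᵢ cᵢ] = 0.
Here the determinant is 0.
It vanishes, so the lines are concurrent at (-1, -2).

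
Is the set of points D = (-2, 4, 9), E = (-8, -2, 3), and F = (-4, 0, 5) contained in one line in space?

No

DE = (-6, -6, -6), DF = (-2, -4, -4).
Comparing components 3 and 1: (-6)(-2) − (-6)(-4) = -12 ≠ 0, so DE and DF are not parallel and the points are not collinear.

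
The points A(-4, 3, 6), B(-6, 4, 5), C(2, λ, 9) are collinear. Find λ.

0

Direction AB = (-2, 1, -1). From the x-coordinate of C, the parameter along the line is τ = (2 − (-4))/(-2) = -3.
Then λ = 3 + (-3)·(1) = 0.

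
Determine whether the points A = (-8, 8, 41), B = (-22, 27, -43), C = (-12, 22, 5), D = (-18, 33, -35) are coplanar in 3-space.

Yes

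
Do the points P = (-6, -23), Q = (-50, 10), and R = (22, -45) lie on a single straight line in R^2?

PQ = (-44, 33), PR = (28, -22).
If collinear, PR would be a scalar multiple of PQ. But (-44)·(-22) ≠ (33)·(28) (difference 44), so they are not parallel; the points are not collinear.

No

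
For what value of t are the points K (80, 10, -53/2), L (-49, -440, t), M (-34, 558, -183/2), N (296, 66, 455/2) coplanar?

-228

The points are coplanar iff KL · (KM × KN) = 0.
Expanding, this is linear in t: (-124752)t + (-28443456) = 0.
So t = -228.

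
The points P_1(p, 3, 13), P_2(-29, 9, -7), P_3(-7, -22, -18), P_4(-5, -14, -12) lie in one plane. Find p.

29

The points are coplanar iff P_1P_2 · (P_1P_3 × P_1P_4) = 0.
Expanding, this is linear in p: (98)p + (-2842) = 0.
So p = 29.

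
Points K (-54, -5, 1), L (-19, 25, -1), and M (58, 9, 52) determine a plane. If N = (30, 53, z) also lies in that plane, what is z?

6

Coplanarity requires KL · (KM × KN) = 0.
KL = (35, 30, -2), KM = (112, 14, 51); the triple product is linear in z with coefficient -2870 and constant term 17220.
Setting it to zero: z = 6.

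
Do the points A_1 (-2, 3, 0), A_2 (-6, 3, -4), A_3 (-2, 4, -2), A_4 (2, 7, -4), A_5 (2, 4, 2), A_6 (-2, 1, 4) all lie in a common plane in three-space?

The plane through A_1, A_2, A_3 has normal n = A_1A_2 × A_1A_3 = (4, -8, -4) and equation n·P = -32.
Checking the remaining points: n·A_4 = -32, n·A_5 = -32, n·A_6 = -32.
All equal -32, so all 6 points lie in one plane.

Yes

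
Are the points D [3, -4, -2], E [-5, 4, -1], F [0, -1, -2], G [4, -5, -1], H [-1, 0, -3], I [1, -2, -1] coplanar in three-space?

The plane through D, E, F has normal n = DE × DF = (-3, -3, 0) and equation n·P = 3.
Checking the remaining points: n·G = 3, n·H = 3, n·I = 3.
All equal 3, so all 6 points lie in one plane.

Yes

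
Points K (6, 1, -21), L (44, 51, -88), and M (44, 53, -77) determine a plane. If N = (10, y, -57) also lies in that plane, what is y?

1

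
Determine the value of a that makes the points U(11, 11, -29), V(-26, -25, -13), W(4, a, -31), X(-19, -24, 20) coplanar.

The points are coplanar iff UV · (UW × UX) = 0.
Expanding, this is linear in a: (-1333)a + (6665) = 0.
So a = 5.

5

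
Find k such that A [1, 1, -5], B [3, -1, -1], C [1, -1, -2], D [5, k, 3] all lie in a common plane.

-3

The points are coplanar iff AB · (AC × AD) = 0.
Expanding, this is linear in k: (-6)k + (-18) = 0.
So k = -3.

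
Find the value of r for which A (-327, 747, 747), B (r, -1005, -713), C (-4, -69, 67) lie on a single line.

733/2

Direction AC = (323, -816, -680). From the y-coordinate of B, the parameter along the line is τ = (-1005 − 747)/(-816) = 73/34.
Then r = (-327) + 73/34·(323) = 733/2.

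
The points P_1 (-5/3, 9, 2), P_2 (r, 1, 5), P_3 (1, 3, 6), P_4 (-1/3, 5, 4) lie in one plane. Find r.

Normal to plane P_1P_3P_4: n = (4, 0, -8/3); plane equation n·P = -12.
Requiring n·P_2 = -12: (4)r + (-40/3) = -12.
So r = 1/3.

1/3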